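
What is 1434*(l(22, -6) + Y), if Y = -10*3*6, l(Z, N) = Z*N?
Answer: -447408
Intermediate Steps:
l(Z, N) = N*Z
Y = -180 (Y = -30*6 = -180)
1434*(l(22, -6) + Y) = 1434*(-6*22 - 180) = 1434*(-132 - 180) = 1434*(-312) = -447408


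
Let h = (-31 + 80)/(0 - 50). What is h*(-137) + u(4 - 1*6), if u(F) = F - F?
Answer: 6713/50 ≈ 134.26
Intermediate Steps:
u(F) = 0
h = -49/50 (h = 49/(-50) = 49*(-1/50) = -49/50 ≈ -0.98000)
h*(-137) + u(4 - 1*6) = -49/50*(-137) + 0 = 6713/50 + 0 = 6713/50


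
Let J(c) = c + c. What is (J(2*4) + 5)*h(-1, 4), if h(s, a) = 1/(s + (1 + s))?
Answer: -21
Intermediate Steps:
h(s, a) = 1/(1 + 2*s)
J(c) = 2*c
(J(2*4) + 5)*h(-1, 4) = (2*(2*4) + 5)/(1 + 2*(-1)) = (2*8 + 5)/(1 - 2) = (16 + 5)/(-1) = 21*(-1) = -21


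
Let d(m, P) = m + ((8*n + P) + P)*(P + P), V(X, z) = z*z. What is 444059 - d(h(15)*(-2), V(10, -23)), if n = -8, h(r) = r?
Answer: -607563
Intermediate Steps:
V(X, z) = z²
d(m, P) = m + 2*P*(-64 + 2*P) (d(m, P) = m + ((8*(-8) + P) + P)*(P + P) = m + ((-64 + P) + P)*(2*P) = m + (-64 + 2*P)*(2*P) = m + 2*P*(-64 + 2*P))
444059 - d(h(15)*(-2), V(10, -23)) = 444059 - (15*(-2) - 128*(-23)² + 4*((-23)²)²) = 444059 - (-30 - 128*529 + 4*529²) = 444059 - (-30 - 67712 + 4*279841) = 444059 - (-30 - 67712 + 1119364) = 444059 - 1*1051622 = 444059 - 1051622 = -607563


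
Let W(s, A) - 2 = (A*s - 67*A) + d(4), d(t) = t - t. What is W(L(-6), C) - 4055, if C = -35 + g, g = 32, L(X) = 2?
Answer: -3858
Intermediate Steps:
d(t) = 0
C = -3 (C = -35 + 32 = -3)
W(s, A) = 2 - 67*A + A*s (W(s, A) = 2 + ((A*s - 67*A) + 0) = 2 + ((-67*A + A*s) + 0) = 2 + (-67*A + A*s) = 2 - 67*A + A*s)
W(L(-6), C) - 4055 = (2 - 67*(-3) - 3*2) - 4055 = (2 + 201 - 6) - 4055 = 197 - 4055 = -3858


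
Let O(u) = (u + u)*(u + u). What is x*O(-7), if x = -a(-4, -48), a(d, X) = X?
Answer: 9408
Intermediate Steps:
O(u) = 4*u² (O(u) = (2*u)*(2*u) = 4*u²)
x = 48 (x = -1*(-48) = 48)
x*O(-7) = 48*(4*(-7)²) = 48*(4*49) = 48*196 = 9408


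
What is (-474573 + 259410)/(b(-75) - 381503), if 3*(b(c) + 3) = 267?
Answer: 71721/127139 ≈ 0.56411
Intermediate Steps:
b(c) = 86 (b(c) = -3 + (⅓)*267 = -3 + 89 = 86)
(-474573 + 259410)/(b(-75) - 381503) = (-474573 + 259410)/(86 - 381503) = -215163/(-381417) = -215163*(-1/381417) = 71721/127139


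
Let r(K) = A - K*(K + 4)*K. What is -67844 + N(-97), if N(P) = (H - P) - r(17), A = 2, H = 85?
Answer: -61595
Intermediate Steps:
r(K) = 2 - K²*(4 + K) (r(K) = 2 - K*(K + 4)*K = 2 - K*(4 + K)*K = 2 - K²*(4 + K))
N(P) = 6152 - P (N(P) = (85 - P) - (2 - 1*17³ - 4*17²) = (85 - P) - (2 - 1*4913 - 4*289) = (85 - P) - (2 - 4913 - 1156) = (85 - P) - 1*(-6067) = (85 - P) + 6067 = 6152 - P)
-67844 + N(-97) = -67844 + (6152 - 1*(-97)) = -67844 + (6152 + 97) = -67844 + 6249 = -61595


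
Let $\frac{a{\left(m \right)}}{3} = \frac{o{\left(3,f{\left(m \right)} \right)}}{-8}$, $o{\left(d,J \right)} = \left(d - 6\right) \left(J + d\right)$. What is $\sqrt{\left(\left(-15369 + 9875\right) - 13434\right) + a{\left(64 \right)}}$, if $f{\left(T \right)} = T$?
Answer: $\frac{i \sqrt{301642}}{4} \approx 137.3 i$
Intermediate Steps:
$o{\left(d,J \right)} = \left(-6 + d\right) \left(J + d\right)$
$a{\left(m \right)} = \frac{27}{8} + \frac{9 m}{8}$ ($a{\left(m \right)} = 3 \frac{3^{2} - 6 m - 18 + m 3}{-8} = 3 \left(9 - 6 m - 18 + 3 m\right) \left(- \frac{1}{8}\right) = 3 \left(-9 - 3 m\right) \left(- \frac{1}{8}\right) = 3 \left(\frac{9}{8} + \frac{3 m}{8}\right) = \frac{27}{8} + \frac{9 m}{8}$)
$\sqrt{\left(\left(-15369 + 9875\right) - 13434\right) + a{\left(64 \right)}} = \sqrt{\left(\left(-15369 + 9875\right) - 13434\right) + \left(\frac{27}{8} + \frac{9}{8} \cdot 64\right)} = \sqrt{\left(-5494 - 13434\right) + \left(\frac{27}{8} + 72\right)} = \sqrt{-18928 + \frac{603}{8}} = \sqrt{- \frac{150821}{8}} = \frac{i \sqrt{301642}}{4}$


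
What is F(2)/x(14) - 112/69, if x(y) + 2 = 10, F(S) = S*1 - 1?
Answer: -827/552 ≈ -1.4982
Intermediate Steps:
F(S) = -1 + S (F(S) = S - 1 = -1 + S)
x(y) = 8 (x(y) = -2 + 10 = 8)
F(2)/x(14) - 112/69 = (-1 + 2)/8 - 112/69 = 1*(⅛) - 112*1/69 = ⅛ - 112/69 = -827/552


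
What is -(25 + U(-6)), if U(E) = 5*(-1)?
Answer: -20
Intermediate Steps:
U(E) = -5
-(25 + U(-6)) = -(25 - 5) = -1*20 = -20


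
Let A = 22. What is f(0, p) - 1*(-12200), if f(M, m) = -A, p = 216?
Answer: 12178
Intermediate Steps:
f(M, m) = -22 (f(M, m) = -1*22 = -22)
f(0, p) - 1*(-12200) = -22 - 1*(-12200) = -22 + 12200 = 12178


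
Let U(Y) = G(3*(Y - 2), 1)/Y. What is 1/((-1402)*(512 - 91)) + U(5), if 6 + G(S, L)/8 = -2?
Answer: -37775493/2951210 ≈ -12.800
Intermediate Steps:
G(S, L) = -64 (G(S, L) = -48 + 8*(-2) = -48 - 16 = -64)
U(Y) = -64/Y
1/((-1402)*(512 - 91)) + U(5) = 1/((-1402)*(512 - 91)) - 64/5 = -1/1402/421 - 64*⅕ = -1/1402*1/421 - 64/5 = -1/590242 - 64/5 = -37775493/2951210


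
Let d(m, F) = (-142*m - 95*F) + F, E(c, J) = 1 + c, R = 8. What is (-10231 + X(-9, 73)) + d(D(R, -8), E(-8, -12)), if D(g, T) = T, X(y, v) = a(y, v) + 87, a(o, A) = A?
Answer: -8277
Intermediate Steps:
X(y, v) = 87 + v (X(y, v) = v + 87 = 87 + v)
d(m, F) = -142*m - 94*F
(-10231 + X(-9, 73)) + d(D(R, -8), E(-8, -12)) = (-10231 + (87 + 73)) + (-142*(-8) - 94*(1 - 8)) = (-10231 + 160) + (1136 - 94*(-7)) = -10071 + (1136 + 658) = -10071 + 1794 = -8277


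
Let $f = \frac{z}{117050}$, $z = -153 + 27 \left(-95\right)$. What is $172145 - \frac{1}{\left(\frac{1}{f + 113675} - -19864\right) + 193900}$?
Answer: $\frac{244813451615086258589}{1422135128070749} \approx 1.7215 \cdot 10^{5}$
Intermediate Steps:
$z = -2718$ ($z = -153 - 2565 = -2718$)
$f = - \frac{1359}{58525}$ ($f = - \frac{2718}{117050} = \left(-2718\right) \frac{1}{117050} = - \frac{1359}{58525} \approx -0.023221$)
$172145 - \frac{1}{\left(\frac{1}{f + 113675} - -19864\right) + 193900} = 172145 - \frac{1}{\left(\frac{1}{- \frac{1359}{58525} + 113675} - -19864\right) + 193900} = 172145 - \frac{1}{\left(\frac{1}{\frac{6652828016}{58525}} + 19864\right) + 193900} = 172145 - \frac{1}{\left(\frac{58525}{6652828016} + 19864\right) + 193900} = 172145 - \frac{1}{\frac{132151775768349}{6652828016} + 193900} = 172145 - \frac{1}{\frac{1422135128070749}{6652828016}} = 172145 - \frac{6652828016}{1422135128070749} = \frac{244813451615086258589}{1422135128070749}$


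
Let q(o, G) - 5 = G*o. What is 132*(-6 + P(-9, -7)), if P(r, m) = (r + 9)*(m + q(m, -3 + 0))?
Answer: -792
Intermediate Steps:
q(o, G) = 5 + G*o
P(r, m) = (5 - 2*m)*(9 + r) (P(r, m) = (r + 9)*(m + (5 + (-3 + 0)*m)) = (9 + r)*(m + (5 - 3*m)) = (9 + r)*(5 - 2*m) = (5 - 2*m)*(9 + r))
132*(-6 + P(-9, -7)) = 132*(-6 + (45 - 18*(-7) + 5*(-9) - 2*(-7)*(-9))) = 132*(-6 + (45 + 126 - 45 - 126)) = 132*(-6 + 0) = 132*(-6) = -792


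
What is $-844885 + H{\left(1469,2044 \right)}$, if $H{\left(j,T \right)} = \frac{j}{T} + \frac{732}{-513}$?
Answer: $- \frac{295307832277}{349524} \approx -8.4489 \cdot 10^{5}$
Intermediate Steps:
$H{\left(j,T \right)} = - \frac{244}{171} + \frac{j}{T}$ ($H{\left(j,T \right)} = \frac{j}{T} + 732 \left(- \frac{1}{513}\right) = \frac{j}{T} - \frac{244}{171} = - \frac{244}{171} + \frac{j}{T}$)
$-844885 + H{\left(1469,2044 \right)} = -844885 - \left(\frac{244}{171} - \frac{1469}{2044}\right) = -844885 + \left(- \frac{244}{171} + 1469 \cdot \frac{1}{2044}\right) = -844885 + \left(- \frac{244}{171} + \frac{1469}{2044}\right) = -844885 - \frac{247537}{349524} = - \frac{295307832277}{349524}$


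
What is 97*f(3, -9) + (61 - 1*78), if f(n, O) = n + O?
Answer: -599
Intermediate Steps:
f(n, O) = O + n
97*f(3, -9) + (61 - 1*78) = 97*(-9 + 3) + (61 - 1*78) = 97*(-6) + (61 - 78) = -582 - 17 = -599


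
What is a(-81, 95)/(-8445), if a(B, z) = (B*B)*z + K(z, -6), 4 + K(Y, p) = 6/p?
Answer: -124658/1689 ≈ -73.806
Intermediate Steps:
K(Y, p) = -4 + 6/p
a(B, z) = -5 + z*B² (a(B, z) = (B*B)*z + (-4 + 6/(-6)) = B²*z + (-4 + 6*(-⅙)) = z*B² + (-4 - 1) = z*B² - 5 = -5 + z*B²)
a(-81, 95)/(-8445) = (-5 + 95*(-81)²)/(-8445) = (-5 + 95*6561)*(-1/8445) = (-5 + 623295)*(-1/8445) = 623290*(-1/8445) = -124658/1689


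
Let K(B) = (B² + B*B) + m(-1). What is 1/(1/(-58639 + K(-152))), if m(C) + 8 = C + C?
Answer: -12441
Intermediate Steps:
m(C) = -8 + 2*C (m(C) = -8 + (C + C) = -8 + 2*C)
K(B) = -10 + 2*B² (K(B) = (B² + B*B) + (-8 + 2*(-1)) = (B² + B²) + (-8 - 2) = 2*B² - 10 = -10 + 2*B²)
1/(1/(-58639 + K(-152))) = 1/(1/(-58639 + (-10 + 2*(-152)²))) = 1/(1/(-58639 + (-10 + 2*23104))) = 1/(1/(-58639 + (-10 + 46208))) = 1/(1/(-58639 + 46198)) = 1/(1/(-12441)) = 1/(-1/12441) = -12441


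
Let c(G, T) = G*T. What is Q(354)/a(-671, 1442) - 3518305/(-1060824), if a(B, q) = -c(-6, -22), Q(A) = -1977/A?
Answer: 578127101/172118694 ≈ 3.3589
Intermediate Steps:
a(B, q) = -132 (a(B, q) = -(-6)*(-22) = -1*132 = -132)
Q(354)/a(-671, 1442) - 3518305/(-1060824) = -1977/354/(-132) - 3518305/(-1060824) = -1977*1/354*(-1/132) - 3518305*(-1/1060824) = -659/118*(-1/132) + 3518305/1060824 = 659/15576 + 3518305/1060824 = 578127101/172118694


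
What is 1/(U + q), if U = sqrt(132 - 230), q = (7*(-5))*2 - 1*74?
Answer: -72/10417 - 7*I*sqrt(2)/20834 ≈ -0.0069118 - 0.00047516*I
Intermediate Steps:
q = -144 (q = -35*2 - 74 = -70 - 74 = -144)
U = 7*I*sqrt(2) (U = sqrt(-98) = 7*I*sqrt(2) ≈ 9.8995*I)
1/(U + q) = 1/(7*I*sqrt(2) - 144) = 1/(-144 + 7*I*sqrt(2))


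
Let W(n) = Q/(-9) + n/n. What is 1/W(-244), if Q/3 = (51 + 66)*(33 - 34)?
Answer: 1/40 ≈ 0.025000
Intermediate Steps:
Q = -351 (Q = 3*((51 + 66)*(33 - 34)) = 3*(117*(-1)) = 3*(-117) = -351)
W(n) = 40 (W(n) = -351/(-9) + n/n = -351*(-1/9) + 1 = 39 + 1 = 40)
1/W(-244) = 1/40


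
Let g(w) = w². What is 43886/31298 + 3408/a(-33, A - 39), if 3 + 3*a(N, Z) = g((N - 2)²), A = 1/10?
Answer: 16544071961/11741616839 ≈ 1.4090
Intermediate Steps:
A = ⅒ ≈ 0.10000
a(N, Z) = -1 + (-2 + N)⁴/3 (a(N, Z) = -1 + ((N - 2)²)²/3 = -1 + ((-2 + N)²)²/3 = -1 + (-2 + N)⁴/3)
43886/31298 + 3408/a(-33, A - 39) = 43886/31298 + 3408/(-1 + (-2 - 33)⁴/3) = 43886*(1/31298) + 3408/(-1 + (⅓)*(-35)⁴) = 21943/15649 + 3408/(-1 + (⅓)*1500625) = 21943/15649 + 3408/(-1 + 1500625/3) = 21943/15649 + 3408/(1500622/3) = 21943/15649 + 3408*(3/1500622) = 21943/15649 + 5112/750311 = 16544071961/11741616839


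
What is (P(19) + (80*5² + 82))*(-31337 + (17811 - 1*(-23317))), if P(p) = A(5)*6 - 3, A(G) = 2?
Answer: 20472981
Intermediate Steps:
P(p) = 9 (P(p) = 2*6 - 3 = 12 - 3 = 9)
(P(19) + (80*5² + 82))*(-31337 + (17811 - 1*(-23317))) = (9 + (80*5² + 82))*(-31337 + (17811 - 1*(-23317))) = (9 + (80*25 + 82))*(-31337 + (17811 + 23317)) = (9 + (2000 + 82))*(-31337 + 41128) = (9 + 2082)*9791 = 2091*9791 = 20472981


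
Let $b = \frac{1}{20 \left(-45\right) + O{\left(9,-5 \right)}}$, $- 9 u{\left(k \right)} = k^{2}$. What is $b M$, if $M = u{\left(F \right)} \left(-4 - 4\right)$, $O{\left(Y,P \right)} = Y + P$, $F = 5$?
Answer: $- \frac{25}{1008} \approx -0.024802$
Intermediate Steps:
$O{\left(Y,P \right)} = P + Y$
$u{\left(k \right)} = - \frac{k^{2}}{9}$
$M = \frac{200}{9}$ ($M = - \frac{5^{2}}{9} \left(-4 - 4\right) = \left(- \frac{1}{9}\right) 25 \left(-8\right) = \left(- \frac{25}{9}\right) \left(-8\right) = \frac{200}{9} \approx 22.222$)
$b = - \frac{1}{896}$ ($b = \frac{1}{20 \left(-45\right) + \left(-5 + 9\right)} = \frac{1}{-900 + 4} = \frac{1}{-896} = - \frac{1}{896} \approx -0.0011161$)
$b M = \left(- \frac{1}{896}\right) \frac{200}{9} = - \frac{25}{1008}$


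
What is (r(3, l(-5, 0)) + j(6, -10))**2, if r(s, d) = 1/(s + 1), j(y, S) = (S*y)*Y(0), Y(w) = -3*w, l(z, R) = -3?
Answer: 1/16 ≈ 0.062500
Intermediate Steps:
j(y, S) = 0 (j(y, S) = (S*y)*(-3*0) = (S*y)*0 = 0)
r(s, d) = 1/(1 + s)
(r(3, l(-5, 0)) + j(6, -10))**2 = (1/(1 + 3) + 0)**2 = (1/4 + 0)**2 = (1/4)**2 = 1/16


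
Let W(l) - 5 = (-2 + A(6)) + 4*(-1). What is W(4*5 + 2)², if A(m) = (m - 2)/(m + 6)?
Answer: 4/9 ≈ 0.44444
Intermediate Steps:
A(m) = (-2 + m)/(6 + m)
W(l) = -⅔ (W(l) = 5 + ((-2 + (-2 + 6)/(6 + 6)) + 4*(-1)) = 5 + ((-2 + 4/12) - 4) = 5 + ((-2 + (1/12)*4) - 4) = 5 + ((-2 + ⅓) - 4) = 5 + (-5/3 - 4) = 5 - 17/3 = -⅔)
W(4*5 + 2)² = (-⅔)² = 4/9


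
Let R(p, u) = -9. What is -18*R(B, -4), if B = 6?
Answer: 162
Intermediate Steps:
-18*R(B, -4) = -18*(-9) = 162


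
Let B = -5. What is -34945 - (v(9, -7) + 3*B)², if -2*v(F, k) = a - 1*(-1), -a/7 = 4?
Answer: -139789/4 ≈ -34947.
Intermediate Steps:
a = -28 (a = -7*4 = -28)
v(F, k) = 27/2 (v(F, k) = -(-28 - 1*(-1))/2 = -(-28 + 1)/2 = -½*(-27) = 27/2)
-34945 - (v(9, -7) + 3*B)² = -34945 - (27/2 + 3*(-5))² = -34945 - (27/2 - 15)² = -34945 - (-3/2)² = -34945 - 1*9/4 = -34945 - 9/4 = -139789/4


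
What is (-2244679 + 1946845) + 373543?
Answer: 75709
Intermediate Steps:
(-2244679 + 1946845) + 373543 = -297834 + 373543 = 75709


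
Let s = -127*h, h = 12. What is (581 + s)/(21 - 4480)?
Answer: 943/4459 ≈ 0.21148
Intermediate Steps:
s = -1524 (s = -127*12 = -1524)
(581 + s)/(21 - 4480) = (581 - 1524)/(21 - 4480) = -943/(-4459) = -943*(-1/4459) = 943/4459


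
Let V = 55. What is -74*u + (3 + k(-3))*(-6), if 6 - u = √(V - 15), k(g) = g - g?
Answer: -462 + 148*√10 ≈ 6.0171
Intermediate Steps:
k(g) = 0
u = 6 - 2*√10 (u = 6 - √(55 - 15) = 6 - √40 = 6 - 2*√10 ≈ -0.32456)
-74*u + (3 + k(-3))*(-6) = -74*(6 - 2*√10) + (3 + 0)*(-6) = (-444 + 148*√10) + 3*(-6) = (-444 + 148*√10) - 18 = -462 + 148*√10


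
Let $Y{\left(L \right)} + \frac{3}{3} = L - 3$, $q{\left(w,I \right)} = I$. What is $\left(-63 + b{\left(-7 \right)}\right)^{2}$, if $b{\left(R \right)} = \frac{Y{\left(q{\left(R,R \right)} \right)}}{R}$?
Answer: $\frac{184900}{49} \approx 3773.5$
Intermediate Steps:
$Y{\left(L \right)} = -4 + L$ ($Y{\left(L \right)} = -1 + \left(L - 3\right) = -1 + \left(-3 + L\right) = -4 + L$)
$b{\left(R \right)} = \frac{-4 + R}{R}$
$\left(-63 + b{\left(-7 \right)}\right)^{2} = \left(-63 + \frac{-4 - 7}{-7}\right)^{2} = \left(-63 - - \frac{11}{7}\right)^{2} = \left(-63 + \frac{11}{7}\right)^{2} = \left(- \frac{430}{7}\right)^{2} = \frac{184900}{49}$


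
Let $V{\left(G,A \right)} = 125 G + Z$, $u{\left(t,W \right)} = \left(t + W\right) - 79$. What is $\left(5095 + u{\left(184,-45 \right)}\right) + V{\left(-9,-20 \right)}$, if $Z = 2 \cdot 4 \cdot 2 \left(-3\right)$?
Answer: $3982$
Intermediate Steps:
$Z = -48$ ($Z = 8 \left(-6\right) = -48$)
$u{\left(t,W \right)} = -79 + W + t$ ($u{\left(t,W \right)} = \left(W + t\right) - 79 = -79 + W + t$)
$V{\left(G,A \right)} = -48 + 125 G$ ($V{\left(G,A \right)} = 125 G - 48 = -48 + 125 G$)
$\left(5095 + u{\left(184,-45 \right)}\right) + V{\left(-9,-20 \right)} = \left(5095 - -60\right) + \left(-48 + 125 \left(-9\right)\right) = \left(5095 + 60\right) - 1173 = 5155 - 1173 = 3982$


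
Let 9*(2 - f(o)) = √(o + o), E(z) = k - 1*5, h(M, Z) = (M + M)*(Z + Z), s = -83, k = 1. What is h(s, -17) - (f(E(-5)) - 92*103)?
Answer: 15118 + 2*I*√2/9 ≈ 15118.0 + 0.31427*I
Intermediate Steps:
h(M, Z) = 4*M*Z (h(M, Z) = (2*M)*(2*Z) = 4*M*Z)
E(z) = -4 (E(z) = 1 - 1*5 = 1 - 5 = -4)
f(o) = 2 - √2*√o/9 (f(o) = 2 - √(o + o)/9 = 2 - √2*√o/9)
h(s, -17) - (f(E(-5)) - 92*103) = 4*(-83)*(-17) - ((2 - √2*√(-4)/9) - 92*103) = 5644 - ((2 - √2*2*I/9) - 9476) = 5644 - ((2 - 2*I*√2/9) - 9476) = 5644 - (-9474 - 2*I*√2/9) = 5644 + (9474 + 2*I*√2/9) = 15118 + 2*I*√2/9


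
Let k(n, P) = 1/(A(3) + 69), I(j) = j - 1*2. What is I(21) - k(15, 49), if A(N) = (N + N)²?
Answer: 1994/105 ≈ 18.990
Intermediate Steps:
I(j) = -2 + j (I(j) = j - 2 = -2 + j)
A(N) = 4*N² (A(N) = (2*N)² = 4*N²)
k(n, P) = 1/105 (k(n, P) = 1/(4*3² + 69) = 1/(4*9 + 69) = 1/(36 + 69) = 1/105)
I(21) - k(15, 49) = (-2 + 21) - 1*1/105 = 19 - 1/105 = 1994/105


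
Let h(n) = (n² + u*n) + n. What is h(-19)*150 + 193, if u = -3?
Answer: 60043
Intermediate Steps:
h(n) = n² - 2*n (h(n) = (n² - 3*n) + n = n² - 2*n)
h(-19)*150 + 193 = -19*(-2 - 19)*150 + 193 = -19*(-21)*150 + 193 = 399*150 + 193 = 59850 + 193 = 60043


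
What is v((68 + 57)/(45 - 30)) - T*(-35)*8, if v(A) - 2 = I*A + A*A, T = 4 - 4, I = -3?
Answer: 418/9 ≈ 46.444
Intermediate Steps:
T = 0
v(A) = 2 + A² - 3*A (v(A) = 2 + (-3*A + A*A) = 2 + (-3*A + A²) = 2 + (A² - 3*A) = 2 + A² - 3*A)
v((68 + 57)/(45 - 30)) - T*(-35)*8 = (2 + ((68 + 57)/(45 - 30))² - 3*(68 + 57)/(45 - 30)) - 0*(-35)*8 = (2 + (125/15)² - 375/15) - 0*8 = (2 + (125*(1/15))² - 375/15) - 1*0 = (2 + (25/3)² - 3*25/3) + 0 = (2 + 625/9 - 25) + 0 = 418/9 + 0 = 418/9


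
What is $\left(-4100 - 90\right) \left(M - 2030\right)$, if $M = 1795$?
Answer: $984650$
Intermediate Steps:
$\left(-4100 - 90\right) \left(M - 2030\right) = \left(-4100 - 90\right) \left(1795 - 2030\right) = \left(-4190\right) \left(-235\right) = 984650$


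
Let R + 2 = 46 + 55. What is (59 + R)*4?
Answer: 632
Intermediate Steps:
R = 99 (R = -2 + (46 + 55) = -2 + 101 = 99)
(59 + R)*4 = (59 + 99)*4 = 158*4 = 632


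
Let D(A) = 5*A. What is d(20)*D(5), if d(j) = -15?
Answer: -375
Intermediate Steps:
d(20)*D(5) = -75*5 = -15*25 = -375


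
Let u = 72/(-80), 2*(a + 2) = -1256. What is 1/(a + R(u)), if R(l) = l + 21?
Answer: -10/6099 ≈ -0.0016396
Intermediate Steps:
a = -630 (a = -2 + (1/2)*(-1256) = -2 - 628 = -630)
u = -9/10 (u = 72*(-1/80) = -9/10 ≈ -0.90000)
R(l) = 21 + l
1/(a + R(u)) = 1/(-630 + (21 - 9/10)) = 1/(-630 + 201/10) = 1/(-6099/10) = -10/6099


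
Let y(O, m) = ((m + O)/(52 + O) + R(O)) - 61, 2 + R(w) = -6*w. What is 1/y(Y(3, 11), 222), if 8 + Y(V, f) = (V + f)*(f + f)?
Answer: -176/327627 ≈ -0.00053720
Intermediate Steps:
Y(V, f) = -8 + 2*f*(V + f) (Y(V, f) = -8 + (V + f)*(f + f) = -8 + (V + f)*(2*f) = -8 + 2*f*(V + f))
R(w) = -2 - 6*w
y(O, m) = -63 - 6*O + (O + m)/(52 + O) (y(O, m) = ((m + O)/(52 + O) + (-2 - 6*O)) - 61 = ((O + m)/(52 + O) + (-2 - 6*O)) - 61 = (-2 - 6*O + (O + m)/(52 + O)) - 61 = -63 - 6*O + (O + m)/(52 + O))
1/y(Y(3, 11), 222) = 1/((-3276 + 222 - 374*(-8 + 2*11² + 2*3*11) - 6*(-8 + 2*11² + 2*3*11)²)/(52 + (-8 + 2*11² + 2*3*11))) = 1/((-3276 + 222 - 374*(-8 + 2*121 + 66) - 6*(-8 + 2*121 + 66)²)/(52 + (-8 + 2*121 + 66))) = 1/((-3276 + 222 - 374*(-8 + 242 + 66) - 6*(-8 + 242 + 66)²)/(52 + (-8 + 242 + 66))) = 1/((-3276 + 222 - 374*300 - 6*300²)/(52 + 300)) = 1/((-3276 + 222 - 112200 - 6*90000)/352) = 1/((-3276 + 222 - 112200 - 540000)/352) = 1/((1/352)*(-655254)) = 1/(-327627/176) = -176/327627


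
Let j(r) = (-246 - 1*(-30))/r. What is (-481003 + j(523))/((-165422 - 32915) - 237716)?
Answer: 251564785/228055719 ≈ 1.1031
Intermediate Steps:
j(r) = -216/r (j(r) = (-246 + 30)/r = -216/r)
(-481003 + j(523))/((-165422 - 32915) - 237716) = (-481003 - 216/523)/((-165422 - 32915) - 237716) = (-481003 - 216*1/523)/(-198337 - 237716) = (-481003 - 216/523)/(-436053) = -251564785/523*(-1/436053) = 251564785/228055719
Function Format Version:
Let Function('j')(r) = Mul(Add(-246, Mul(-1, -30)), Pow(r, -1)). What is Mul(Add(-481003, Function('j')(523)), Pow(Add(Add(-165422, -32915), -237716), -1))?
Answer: Rational(251564785, 228055719) ≈ 1.1031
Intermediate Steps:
Function('j')(r) = Mul(-216, Pow(r, -1)) (Function('j')(r) = Mul(Add(-246, 30), Pow(r, -1)) = Mul(-216, Pow(r, -1)))
Mul(Add(-481003, Function('j')(523)), Pow(Add(Add(-165422, -32915), -237716), -1)) = Mul(Add(-481003, Mul(-216, Pow(523, -1))), Pow(Add(Add(-165422, -32915), -237716), -1)) = Mul(Add(-481003, Mul(-216, Rational(1, 523))), Pow(Add(-198337, -237716), -1)) = Mul(Add(-481003, Rational(-216, 523)), Pow(-436053, -1)) = Mul(Rational(-251564785, 523), Rational(-1, 436053)) = Rational(251564785, 228055719)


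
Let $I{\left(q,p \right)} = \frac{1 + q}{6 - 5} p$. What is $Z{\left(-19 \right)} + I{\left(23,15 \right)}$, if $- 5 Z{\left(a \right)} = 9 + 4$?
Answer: $\frac{1787}{5} \approx 357.4$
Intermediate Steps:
$Z{\left(a \right)} = - \frac{13}{5}$ ($Z{\left(a \right)} = - \frac{9 + 4}{5} = \left(- \frac{1}{5}\right) 13 = - \frac{13}{5}$)
$I{\left(q,p \right)} = p \left(1 + q\right)$ ($I{\left(q,p \right)} = \frac{1 + q}{1} p = \left(1 + q\right) 1 p = \left(1 + q\right) p = p \left(1 + q\right)$)
$Z{\left(-19 \right)} + I{\left(23,15 \right)} = - \frac{13}{5} + 15 \left(1 + 23\right) = - \frac{13}{5} + 15 \cdot 24 = - \frac{13}{5} + 360 = \frac{1787}{5}$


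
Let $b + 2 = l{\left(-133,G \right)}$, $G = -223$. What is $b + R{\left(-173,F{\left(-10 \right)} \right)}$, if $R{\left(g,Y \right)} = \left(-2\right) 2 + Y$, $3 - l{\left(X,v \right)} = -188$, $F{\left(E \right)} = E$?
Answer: $175$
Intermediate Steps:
$l{\left(X,v \right)} = 191$ ($l{\left(X,v \right)} = 3 - -188 = 3 + 188 = 191$)
$b = 189$ ($b = -2 + 191 = 189$)
$R{\left(g,Y \right)} = -4 + Y$
$b + R{\left(-173,F{\left(-10 \right)} \right)} = 189 - 14 = 175$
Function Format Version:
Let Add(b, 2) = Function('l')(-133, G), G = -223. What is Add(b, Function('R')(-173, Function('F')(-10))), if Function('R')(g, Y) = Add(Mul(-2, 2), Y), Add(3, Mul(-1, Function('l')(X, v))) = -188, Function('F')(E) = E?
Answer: 175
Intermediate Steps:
Function('l')(X, v) = 191 (Function('l')(X, v) = Add(3, Mul(-1, -188)) = Add(3, 188) = 191)
b = 189 (b = Add(-2, 191) = 189)
Function('R')(g, Y) = Add(-4, Y)
Add(b, Function('R')(-173, Function('F')(-10))) = Add(189, Add(-4, -10)) = Add(189, -14) = 175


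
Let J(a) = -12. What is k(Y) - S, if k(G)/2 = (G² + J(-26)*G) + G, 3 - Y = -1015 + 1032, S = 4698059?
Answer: -4697359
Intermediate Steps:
Y = -14 (Y = 3 - (-1015 + 1032) = 3 - 1*17 = 3 - 17 = -14)
k(G) = -22*G + 2*G² (k(G) = 2*((G² - 12*G) + G) = 2*(G² - 11*G) = -22*G + 2*G²)
k(Y) - S = 2*(-14)*(-11 - 14) - 1*4698059 = 2*(-14)*(-25) - 4698059 = 700 - 4698059 = -4697359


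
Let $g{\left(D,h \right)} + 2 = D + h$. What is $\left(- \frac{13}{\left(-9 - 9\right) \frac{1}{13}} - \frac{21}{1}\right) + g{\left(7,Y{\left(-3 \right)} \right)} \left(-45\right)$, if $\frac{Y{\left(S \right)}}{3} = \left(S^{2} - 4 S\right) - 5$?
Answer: $- \frac{43139}{18} \approx -2396.6$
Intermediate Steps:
$Y{\left(S \right)} = -15 - 12 S + 3 S^{2}$ ($Y{\left(S \right)} = 3 \left(\left(S^{2} - 4 S\right) - 5\right) = 3 \left(-5 + S^{2} - 4 S\right) = -15 - 12 S + 3 S^{2}$)
$g{\left(D,h \right)} = -2 + D + h$ ($g{\left(D,h \right)} = -2 + \left(D + h\right) = -2 + D + h$)
$\left(- \frac{13}{\left(-9 - 9\right) \frac{1}{13}} - \frac{21}{1}\right) + g{\left(7,Y{\left(-3 \right)} \right)} \left(-45\right) = \left(- \frac{13}{\left(-9 - 9\right) \frac{1}{13}} - \frac{21}{1}\right) + \left(-2 + 7 - \left(-21 - 27\right)\right) \left(-45\right) = \left(- \frac{13}{\left(-18\right) \frac{1}{13}} - 21\right) + \left(-2 + 7 + \left(-15 + 36 + 3 \cdot 9\right)\right) \left(-45\right) = \left(- \frac{13}{- \frac{18}{13}} - 21\right) + \left(-2 + 7 + \left(-15 + 36 + 27\right)\right) \left(-45\right) = \left(\left(-13\right) \left(- \frac{13}{18}\right) - 21\right) + \left(-2 + 7 + 48\right) \left(-45\right) = \left(\frac{169}{18} - 21\right) + 53 \left(-45\right) = - \frac{209}{18} - 2385 = - \frac{43139}{18}$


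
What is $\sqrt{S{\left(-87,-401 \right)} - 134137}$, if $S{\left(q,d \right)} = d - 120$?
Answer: $3 i \sqrt{14962} \approx 366.96 i$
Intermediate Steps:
$S{\left(q,d \right)} = -120 + d$
$\sqrt{S{\left(-87,-401 \right)} - 134137} = \sqrt{\left(-120 - 401\right) - 134137} = \sqrt{-521 - 134137} = \sqrt{-134658} = 3 i \sqrt{14962}$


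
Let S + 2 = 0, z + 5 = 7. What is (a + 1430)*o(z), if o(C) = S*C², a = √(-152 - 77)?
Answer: -11440 - 8*I*√229 ≈ -11440.0 - 121.06*I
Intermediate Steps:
z = 2 (z = -5 + 7 = 2)
S = -2 (S = -2 + 0 = -2)
a = I*√229 (a = √(-229) = I*√229 ≈ 15.133*I)
o(C) = -2*C²
(a + 1430)*o(z) = (I*√229 + 1430)*(-2*2²) = (1430 + I*√229)*(-2*4) = (1430 + I*√229)*(-8) = -11440 - 8*I*√229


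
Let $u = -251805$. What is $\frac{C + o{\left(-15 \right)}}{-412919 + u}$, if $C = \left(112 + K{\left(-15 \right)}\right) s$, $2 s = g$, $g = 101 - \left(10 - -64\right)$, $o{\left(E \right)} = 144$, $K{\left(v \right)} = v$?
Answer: $- \frac{2907}{1329448} \approx -0.0021866$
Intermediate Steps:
$g = 27$ ($g = 101 - \left(10 + 64\right) = 101 - 74 = 27$)
$s = \frac{27}{2}$ ($s = \frac{1}{2} \cdot 27 = \frac{27}{2} \approx 13.5$)
$C = \frac{2619}{2}$ ($C = \left(112 - 15\right) \frac{27}{2} = 97 \cdot \frac{27}{2} = \frac{2619}{2} \approx 1309.5$)
$\frac{C + o{\left(-15 \right)}}{-412919 + u} = \frac{\frac{2619}{2} + 144}{-412919 - 251805} = \frac{2907}{2 \left(-664724\right)} = \frac{2907}{2} \left(- \frac{1}{664724}\right) = - \frac{2907}{1329448}$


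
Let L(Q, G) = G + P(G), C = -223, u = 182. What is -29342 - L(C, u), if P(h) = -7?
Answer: -29517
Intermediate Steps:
L(Q, G) = -7 + G (L(Q, G) = G - 7 = -7 + G)
-29342 - L(C, u) = -29342 - (-7 + 182) = -29342 - 1*175 = -29342 - 175 = -29517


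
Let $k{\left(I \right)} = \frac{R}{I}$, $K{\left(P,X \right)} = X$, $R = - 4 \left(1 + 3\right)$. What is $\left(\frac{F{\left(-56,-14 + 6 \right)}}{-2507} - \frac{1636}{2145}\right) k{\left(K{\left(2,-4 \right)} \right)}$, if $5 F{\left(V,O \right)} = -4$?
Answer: $- \frac{16398944}{5377515} \approx -3.0495$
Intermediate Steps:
$R = -16$ ($R = \left(-4\right) 4 = -16$)
$F{\left(V,O \right)} = - \frac{4}{5}$ ($F{\left(V,O \right)} = \frac{1}{5} \left(-4\right) = - \frac{4}{5}$)
$k{\left(I \right)} = - \frac{16}{I}$
$\left(\frac{F{\left(-56,-14 + 6 \right)}}{-2507} - \frac{1636}{2145}\right) k{\left(K{\left(2,-4 \right)} \right)} = \left(- \frac{4}{5 \left(-2507\right)} - \frac{1636}{2145}\right) \left(- \frac{16}{-4}\right) = \left(\left(- \frac{4}{5}\right) \left(- \frac{1}{2507}\right) - \frac{1636}{2145}\right) \left(\left(-16\right) \left(- \frac{1}{4}\right)\right) = \left(\frac{4}{12535} - \frac{1636}{2145}\right) 4 = \left(- \frac{4099736}{5377515}\right) 4 = - \frac{16398944}{5377515}$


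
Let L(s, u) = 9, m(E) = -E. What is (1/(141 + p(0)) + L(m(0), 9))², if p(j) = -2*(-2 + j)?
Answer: 1705636/21025 ≈ 81.124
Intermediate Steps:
p(j) = 4 - 2*j
(1/(141 + p(0)) + L(m(0), 9))² = (1/(141 + (4 - 2*0)) + 9)² = (1/(141 + (4 + 0)) + 9)² = (1/(141 + 4) + 9)² = (1/145 + 9)² = (1306/145)² = 1705636/21025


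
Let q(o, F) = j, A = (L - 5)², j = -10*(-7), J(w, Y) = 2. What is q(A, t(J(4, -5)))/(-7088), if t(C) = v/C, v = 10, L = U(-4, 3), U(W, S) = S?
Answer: -35/3544 ≈ -0.0098758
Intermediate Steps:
L = 3
j = 70
A = 4 (A = (3 - 5)² = (-2)² = 4)
t(C) = 10/C
q(o, F) = 70
q(A, t(J(4, -5)))/(-7088) = 70/(-7088) = 70*(-1/7088) = -35/3544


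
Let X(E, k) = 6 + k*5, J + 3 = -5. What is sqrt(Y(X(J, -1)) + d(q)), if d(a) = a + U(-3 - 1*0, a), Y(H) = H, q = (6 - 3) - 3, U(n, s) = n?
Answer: I*sqrt(2) ≈ 1.4142*I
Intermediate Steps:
J = -8 (J = -3 - 5 = -8)
X(E, k) = 6 + 5*k
q = 0 (q = 3 - 3 = 0)
d(a) = -3 + a (d(a) = a + (-3 - 1*0) = a + (-3 + 0) = a - 3 = -3 + a)
sqrt(Y(X(J, -1)) + d(q)) = sqrt((6 + 5*(-1)) + (-3 + 0)) = sqrt((6 - 5) - 3) = sqrt(1 - 3) = sqrt(-2) = I*sqrt(2)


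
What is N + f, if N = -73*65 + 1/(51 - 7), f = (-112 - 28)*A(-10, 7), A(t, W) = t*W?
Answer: 222421/44 ≈ 5055.0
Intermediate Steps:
A(t, W) = W*t
f = 9800 (f = (-112 - 28)*(7*(-10)) = -140*(-70) = 9800)
N = -208779/44 (N = -4745 + 1/44 = -208779/44 ≈ -4745.0)
N + f = -208779/44 + 9800 = 222421/44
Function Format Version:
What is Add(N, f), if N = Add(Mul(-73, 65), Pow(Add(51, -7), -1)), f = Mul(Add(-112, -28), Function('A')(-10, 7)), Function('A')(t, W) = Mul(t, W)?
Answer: Rational(222421, 44) ≈ 5055.0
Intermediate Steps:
Function('A')(t, W) = Mul(W, t)
f = 9800 (f = Mul(Add(-112, -28), Mul(7, -10)) = Mul(-140, -70) = 9800)
N = Rational(-208779, 44) (N = Add(-4745, Pow(44, -1)) = Add(-4745, Rational(1, 44)) = Rational(-208779, 44) ≈ -4745.0)
Add(N, f) = Add(Rational(-208779, 44), 9800) = Rational(222421, 44)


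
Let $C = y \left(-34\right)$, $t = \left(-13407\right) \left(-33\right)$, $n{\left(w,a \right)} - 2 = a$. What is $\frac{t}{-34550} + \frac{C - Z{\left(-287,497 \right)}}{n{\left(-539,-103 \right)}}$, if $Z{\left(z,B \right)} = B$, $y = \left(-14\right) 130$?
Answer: $- \frac{2165468181}{3489550} \approx -620.56$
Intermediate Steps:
$y = -1820$
$n{\left(w,a \right)} = 2 + a$
$t = 442431$
$C = 61880$ ($C = \left(-1820\right) \left(-34\right) = 61880$)
$\frac{t}{-34550} + \frac{C - Z{\left(-287,497 \right)}}{n{\left(-539,-103 \right)}} = \frac{442431}{-34550} + \frac{61880 - 497}{2 - 103} = 442431 \left(- \frac{1}{34550}\right) + \frac{61880 - 497}{-101} = - \frac{442431}{34550} + 61383 \left(- \frac{1}{101}\right) = - \frac{442431}{34550} - \frac{61383}{101} = - \frac{2165468181}{3489550}$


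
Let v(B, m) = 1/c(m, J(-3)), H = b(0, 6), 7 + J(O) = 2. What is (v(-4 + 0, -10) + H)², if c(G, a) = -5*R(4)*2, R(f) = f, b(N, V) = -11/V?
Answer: 49729/14400 ≈ 3.4534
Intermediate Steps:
J(O) = -5 (J(O) = -7 + 2 = -5)
H = -11/6 ≈ -1.8333
c(G, a) = -40 (c(G, a) = -5*4*2 = -20*2 = -40)
v(B, m) = -1/40 (v(B, m) = 1/(-40) = -1/40)
(v(-4 + 0, -10) + H)² = (-1/40 - 11/6)² = (-223/120)² = 49729/14400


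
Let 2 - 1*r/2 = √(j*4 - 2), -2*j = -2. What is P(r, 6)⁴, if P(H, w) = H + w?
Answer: 14864 - 8640*√2 ≈ 2645.2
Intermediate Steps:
j = 1 (j = -½*(-2) = 1)
r = 4 - 2*√2 (r = 4 - 2*√(1*4 - 2) = 4 - 2*√(4 - 2) = 4 - 2*√2 ≈ 1.1716)
P(r, 6)⁴ = ((4 - 2*√2) + 6)⁴ = (10 - 2*√2)⁴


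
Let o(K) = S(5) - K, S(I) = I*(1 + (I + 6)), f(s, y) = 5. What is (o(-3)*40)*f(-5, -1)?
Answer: 12600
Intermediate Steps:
S(I) = I*(7 + I) (S(I) = I*(1 + (6 + I)) = I*(7 + I))
o(K) = 60 - K (o(K) = 5*(7 + 5) - K = 5*12 - K = 60 - K)
(o(-3)*40)*f(-5, -1) = ((60 - 1*(-3))*40)*5 = ((60 + 3)*40)*5 = (63*40)*5 = 2520*5 = 12600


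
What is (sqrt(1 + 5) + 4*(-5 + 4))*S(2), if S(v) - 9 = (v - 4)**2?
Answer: -52 + 13*sqrt(6) ≈ -20.157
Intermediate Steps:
S(v) = 9 + (-4 + v)**2 (S(v) = 9 + (v - 4)**2 = 9 + (-4 + v)**2)
(sqrt(1 + 5) + 4*(-5 + 4))*S(2) = (sqrt(1 + 5) + 4*(-5 + 4))*(9 + (-4 + 2)**2) = (sqrt(6) + 4*(-1))*(9 + (-2)**2) = (sqrt(6) - 4)*(9 + 4) = (-4 + sqrt(6))*13 = -52 + 13*sqrt(6)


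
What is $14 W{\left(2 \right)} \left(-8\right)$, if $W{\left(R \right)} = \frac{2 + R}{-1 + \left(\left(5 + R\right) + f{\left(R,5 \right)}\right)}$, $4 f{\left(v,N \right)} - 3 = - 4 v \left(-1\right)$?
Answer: $- \frac{256}{5} \approx -51.2$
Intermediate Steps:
$f{\left(v,N \right)} = \frac{3}{4} + v$ ($f{\left(v,N \right)} = \frac{3}{4} + \frac{- 4 v \left(-1\right)}{4} = \frac{3}{4} + \frac{4 v}{4} = \frac{3}{4} + v$)
$W{\left(R \right)} = \frac{2 + R}{\frac{19}{4} + 2 R}$ ($W{\left(R \right)} = \frac{2 + R}{-1 + \left(\left(5 + R\right) + \left(\frac{3}{4} + R\right)\right)} = \frac{2 + R}{-1 + \left(\frac{23}{4} + 2 R\right)} = \frac{2 + R}{\frac{19}{4} + 2 R}$)
$14 W{\left(2 \right)} \left(-8\right) = 14 \frac{4 \left(2 + 2\right)}{19 + 8 \cdot 2} \left(-8\right) = 14 \cdot 4 \frac{1}{19 + 16} \cdot 4 \left(-8\right) = 14 \cdot 4 \cdot \frac{1}{35} \cdot 4 \left(-8\right) = 14 \cdot \frac{16}{35} \left(-8\right) = \frac{32}{5} \left(-8\right) = - \frac{256}{5}$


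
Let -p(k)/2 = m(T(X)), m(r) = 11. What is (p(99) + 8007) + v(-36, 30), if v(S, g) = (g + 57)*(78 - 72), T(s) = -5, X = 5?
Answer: 8507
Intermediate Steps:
p(k) = -22 (p(k) = -2*11 = -22)
v(S, g) = 342 + 6*g (v(S, g) = (57 + g)*6 = 342 + 6*g)
(p(99) + 8007) + v(-36, 30) = (-22 + 8007) + (342 + 6*30) = 7985 + (342 + 180) = 7985 + 522 = 8507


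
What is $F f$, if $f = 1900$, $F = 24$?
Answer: $45600$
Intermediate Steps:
$F f = 24 \cdot 1900 = 45600$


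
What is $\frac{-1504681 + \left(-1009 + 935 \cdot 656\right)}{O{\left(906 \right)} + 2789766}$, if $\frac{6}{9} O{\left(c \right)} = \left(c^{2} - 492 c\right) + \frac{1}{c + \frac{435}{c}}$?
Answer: $- \frac{244281583810}{917740777197} \approx -0.26618$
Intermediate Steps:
$O{\left(c \right)} = - 738 c + \frac{3 c^{2}}{2} + \frac{3}{2 \left(c + \frac{435}{c}\right)}$ ($O{\left(c \right)} = \frac{3 \left(\left(c^{2} - 492 c\right) + \frac{1}{c + \frac{435}{c}}\right)}{2} = \frac{3 \left(c^{2} + \frac{1}{c + \frac{435}{c}} - 492 c\right)}{2} = - 738 c + \frac{3 c^{2}}{2} + \frac{3}{2 \left(c + \frac{435}{c}\right)}$)
$\frac{-1504681 + \left(-1009 + 935 \cdot 656\right)}{O{\left(906 \right)} + 2789766} = \frac{-1504681 + \left(-1009 + 935 \cdot 656\right)}{\frac{3}{2} \cdot 906 \frac{1}{435 + 906^{2}} \left(-214019 + 906^{3} - 492 \cdot 906^{2} + 435 \cdot 906\right) + 2789766} = \frac{-1504681 + \left(-1009 + 613360\right)}{\frac{3}{2} \cdot 906 \frac{1}{435 + 820836} \left(-214019 + 743677416 - 403851312 + 394110\right) + 2789766} = \frac{-1504681 + 612351}{\frac{3}{2} \cdot 906 \cdot \frac{1}{821271} \left(-214019 + 743677416 - 403851312 + 394110\right) + 2789766} = - \frac{892330}{\frac{3}{2} \cdot 906 \cdot \frac{1}{821271} \cdot 340006195 + 2789766} = - \frac{892330}{\frac{154022806335}{273757} + 2789766} = - \frac{892330}{\frac{917740777197}{273757}} = \left(-892330\right) \frac{273757}{917740777197} = - \frac{244281583810}{917740777197}$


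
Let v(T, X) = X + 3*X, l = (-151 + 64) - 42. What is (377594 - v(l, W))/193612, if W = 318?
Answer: 188161/96806 ≈ 1.9437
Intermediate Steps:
l = -129 (l = -87 - 42 = -129)
v(T, X) = 4*X
(377594 - v(l, W))/193612 = (377594 - 4*318)/193612 = (377594 - 1*1272)*(1/193612) = (377594 - 1272)*(1/193612) = 376322*(1/193612) = 188161/96806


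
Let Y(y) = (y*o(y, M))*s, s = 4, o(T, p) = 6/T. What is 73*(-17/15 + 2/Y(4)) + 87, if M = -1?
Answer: 207/20 ≈ 10.350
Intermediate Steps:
Y(y) = 24 (Y(y) = (y*(6/y))*4 = 6*4 = 24)
73*(-17/15 + 2/Y(4)) + 87 = 73*(-17/15 + 2/24) + 87 = 73*(-17*1/15 + 2*(1/24)) + 87 = 73*(-17/15 + 1/12) + 87 = 73*(-21/20) + 87 = -1533/20 + 87 = 207/20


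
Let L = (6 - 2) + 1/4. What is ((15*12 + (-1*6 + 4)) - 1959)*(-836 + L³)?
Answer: 86540571/64 ≈ 1.3522e+6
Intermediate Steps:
L = 17/4 (L = 4 + ¼ = 17/4 ≈ 4.2500)
((15*12 + (-1*6 + 4)) - 1959)*(-836 + L³) = ((15*12 + (-1*6 + 4)) - 1959)*(-836 + (17/4)³) = ((180 + (-6 + 4)) - 1959)*(-836 + 4913/64) = ((180 - 2) - 1959)*(-48591/64) = (178 - 1959)*(-48591/64) = -1781*(-48591/64) = 86540571/64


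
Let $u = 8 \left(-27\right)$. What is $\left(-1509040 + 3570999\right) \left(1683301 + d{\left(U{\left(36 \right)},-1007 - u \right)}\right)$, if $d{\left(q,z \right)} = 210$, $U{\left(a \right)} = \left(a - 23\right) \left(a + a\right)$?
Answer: $3471330658049$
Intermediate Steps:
$U{\left(a \right)} = 2 a \left(-23 + a\right)$ ($U{\left(a \right)} = \left(-23 + a\right) 2 a = 2 a \left(-23 + a\right)$)
$u = -216$
$\left(-1509040 + 3570999\right) \left(1683301 + d{\left(U{\left(36 \right)},-1007 - u \right)}\right) = \left(-1509040 + 3570999\right) \left(1683301 + 210\right) = 2061959 \cdot 1683511 = 3471330658049$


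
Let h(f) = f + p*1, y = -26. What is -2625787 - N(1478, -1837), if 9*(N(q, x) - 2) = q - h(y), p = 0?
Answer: -23633605/9 ≈ -2.6260e+6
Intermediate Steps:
h(f) = f (h(f) = f + 0*1 = f + 0 = f)
N(q, x) = 44/9 + q/9 (N(q, x) = 2 + (q - 1*(-26))/9 = 2 + (q + 26)/9 = 2 + (26 + q)/9 = 2 + (26/9 + q/9) = 44/9 + q/9)
-2625787 - N(1478, -1837) = -2625787 - (44/9 + (1/9)*1478) = -2625787 - (44/9 + 1478/9) = -2625787 - 1*1522/9 = -2625787 - 1522/9 = -23633605/9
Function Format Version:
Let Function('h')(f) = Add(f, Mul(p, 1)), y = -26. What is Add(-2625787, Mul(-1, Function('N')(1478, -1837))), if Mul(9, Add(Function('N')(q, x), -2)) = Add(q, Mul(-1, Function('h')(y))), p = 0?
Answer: Rational(-23633605, 9) ≈ -2.6260e+6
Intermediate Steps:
Function('h')(f) = f (Function('h')(f) = Add(f, Mul(0, 1)) = Add(f, 0) = f)
Function('N')(q, x) = Add(Rational(44, 9), Mul(Rational(1, 9), q)) (Function('N')(q, x) = Add(2, Mul(Rational(1, 9), Add(q, Mul(-1, -26)))) = Add(2, Mul(Rational(1, 9), Add(q, 26))) = Add(2, Mul(Rational(1, 9), Add(26, q))) = Add(2, Add(Rational(26, 9), Mul(Rational(1, 9), q))) = Add(Rational(44, 9), Mul(Rational(1, 9), q)))
Add(-2625787, Mul(-1, Function('N')(1478, -1837))) = Add(-2625787, Mul(-1, Add(Rational(44, 9), Mul(Rational(1, 9), 1478)))) = Add(-2625787, Mul(-1, Add(Rational(44, 9), Rational(1478, 9)))) = Add(-2625787, Mul(-1, Rational(1522, 9))) = Add(-2625787, Rational(-1522, 9)) = Rational(-23633605, 9)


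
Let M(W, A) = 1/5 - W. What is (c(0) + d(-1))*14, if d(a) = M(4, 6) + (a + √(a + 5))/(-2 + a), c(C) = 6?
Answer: 392/15 ≈ 26.133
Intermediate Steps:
M(W, A) = ⅕ - W
d(a) = -19/5 + (a + √(5 + a))/(-2 + a) (d(a) = (⅕ - 1*4) + (a + √(a + 5))/(-2 + a) = (⅕ - 4) + (a + √(5 + a))/(-2 + a) = -19/5 + (a + √(5 + a))/(-2 + a))
(c(0) + d(-1))*14 = (6 + (38 - 14*(-1) + 5*√(5 - 1))/(5*(-2 - 1)))*14 = (6 + (⅕)*(38 + 14 + 5*√4)/(-3))*14 = (6 + (⅕)*(-⅓)*(38 + 14 + 5*2))*14 = (6 + (⅕)*(-⅓)*(38 + 14 + 10))*14 = (6 + (⅕)*(-⅓)*62)*14 = (6 - 62/15)*14 = (28/15)*14 = 392/15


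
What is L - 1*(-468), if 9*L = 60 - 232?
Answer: 4040/9 ≈ 448.89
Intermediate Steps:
L = -172/9 (L = (60 - 232)/9 = (⅑)*(-172) = -172/9 ≈ -19.111)
L - 1*(-468) = -172/9 - 1*(-468) = -172/9 + 468 = 4040/9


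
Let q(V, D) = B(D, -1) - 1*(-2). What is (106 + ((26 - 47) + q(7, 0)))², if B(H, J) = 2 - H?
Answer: 7921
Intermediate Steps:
q(V, D) = 4 - D (q(V, D) = (2 - D) - 1*(-2) = (2 - D) + 2 = 4 - D)
(106 + ((26 - 47) + q(7, 0)))² = (106 + ((26 - 47) + (4 - 1*0)))² = (106 + (-21 + (4 + 0)))² = (106 + (-21 + 4))² = (106 - 17)² = 89² = 7921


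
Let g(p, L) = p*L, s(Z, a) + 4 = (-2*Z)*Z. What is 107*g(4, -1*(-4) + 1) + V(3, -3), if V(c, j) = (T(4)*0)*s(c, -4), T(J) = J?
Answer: 2140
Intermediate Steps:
s(Z, a) = -4 - 2*Z² (s(Z, a) = -4 + (-2*Z)*Z = -4 - 2*Z²)
g(p, L) = L*p
V(c, j) = 0 (V(c, j) = (4*0)*(-4 - 2*c²) = 0*(-4 - 2*c²) = 0)
107*g(4, -1*(-4) + 1) + V(3, -3) = 107*((-1*(-4) + 1)*4) + 0 = 107*((4 + 1)*4) + 0 = 107*(5*4) + 0 = 107*20 + 0 = 2140 + 0 = 2140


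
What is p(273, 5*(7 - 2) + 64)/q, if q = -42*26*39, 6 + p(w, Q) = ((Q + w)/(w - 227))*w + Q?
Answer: -25661/489762 ≈ -0.052395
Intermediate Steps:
p(w, Q) = -6 + Q + w*(Q + w)/(-227 + w) (p(w, Q) = -6 + (((Q + w)/(w - 227))*w + Q) = -6 + (((Q + w)/(-227 + w))*w + Q) = -6 + (w*(Q + w)/(-227 + w) + Q) = -6 + (Q + w*(Q + w)/(-227 + w)) = -6 + Q + w*(Q + w)/(-227 + w))
q = -42588 (q = -1092*39 = -42588)
p(273, 5*(7 - 2) + 64)/q = ((1362 + 273² - 227*(5*(7 - 2) + 64) - 6*273 + 2*(5*(7 - 2) + 64)*273)/(-227 + 273))/(-42588) = ((1362 + 74529 - 227*(5*5 + 64) - 1638 + 2*(5*5 + 64)*273)/46)*(-1/42588) = ((1362 + 74529 - 227*(25 + 64) - 1638 + 2*(25 + 64)*273)/46)*(-1/42588) = ((1362 + 74529 - 227*89 - 1638 + 2*89*273)/46)*(-1/42588) = ((1362 + 74529 - 20203 - 1638 + 48594)/46)*(-1/42588) = ((1/46)*102644)*(-1/42588) = (51322/23)*(-1/42588) = -25661/489762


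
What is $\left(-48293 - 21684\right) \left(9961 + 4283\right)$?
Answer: $-996752388$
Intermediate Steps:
$\left(-48293 - 21684\right) \left(9961 + 4283\right) = \left(-69977\right) 14244 = -996752388$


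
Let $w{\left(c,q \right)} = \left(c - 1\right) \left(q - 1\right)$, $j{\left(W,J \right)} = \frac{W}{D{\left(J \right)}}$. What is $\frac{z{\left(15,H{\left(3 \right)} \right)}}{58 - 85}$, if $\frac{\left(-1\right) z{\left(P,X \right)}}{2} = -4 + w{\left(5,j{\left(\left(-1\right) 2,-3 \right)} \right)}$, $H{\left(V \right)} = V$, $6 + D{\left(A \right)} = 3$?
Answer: $- \frac{32}{81} \approx -0.39506$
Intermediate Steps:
$D{\left(A \right)} = -3$ ($D{\left(A \right)} = -6 + 3 = -3$)
$j{\left(W,J \right)} = - \frac{W}{3}$ ($j{\left(W,J \right)} = \frac{W}{-3} = W \left(- \frac{1}{3}\right) = - \frac{W}{3}$)
$w{\left(c,q \right)} = \left(-1 + c\right) \left(-1 + q\right)$
$z{\left(P,X \right)} = \frac{32}{3}$ ($z{\left(P,X \right)} = - 2 \left(-4 + \left(1 - 5 - - \frac{\left(-1\right) 2}{3} + 5 \left(- \frac{\left(-1\right) 2}{3}\right)\right)\right) = - 2 \left(-4 + \left(1 - 5 - \left(- \frac{1}{3}\right) \left(-2\right) + 5 \left(\left(- \frac{1}{3}\right) \left(-2\right)\right)\right)\right) = - 2 \left(-4 + \left(1 - 5 - \frac{2}{3} + 5 \cdot \frac{2}{3}\right)\right) = - 2 \left(-4 + \left(1 - 5 - \frac{2}{3} + \frac{10}{3}\right)\right) = - 2 \left(-4 - \frac{4}{3}\right) = \left(-2\right) \left(- \frac{16}{3}\right) = \frac{32}{3}$)
$\frac{z{\left(15,H{\left(3 \right)} \right)}}{58 - 85} = \frac{1}{58 - 85} \cdot \frac{32}{3} = \frac{1}{-27} \cdot \frac{32}{3} = \left(- \frac{1}{27}\right) \frac{32}{3} = - \frac{32}{81}$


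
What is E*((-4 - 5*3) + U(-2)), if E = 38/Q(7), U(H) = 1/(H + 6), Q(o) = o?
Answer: -1425/14 ≈ -101.79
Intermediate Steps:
U(H) = 1/(6 + H)
E = 38/7 ≈ 5.4286
E*((-4 - 5*3) + U(-2)) = 38*((-4 - 5*3) + 1/(6 - 2))/7 = 38*((-4 - 15) + 1/4)/7 = 38*(-19 + ¼)/7 = (38/7)*(-75/4) = -1425/14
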